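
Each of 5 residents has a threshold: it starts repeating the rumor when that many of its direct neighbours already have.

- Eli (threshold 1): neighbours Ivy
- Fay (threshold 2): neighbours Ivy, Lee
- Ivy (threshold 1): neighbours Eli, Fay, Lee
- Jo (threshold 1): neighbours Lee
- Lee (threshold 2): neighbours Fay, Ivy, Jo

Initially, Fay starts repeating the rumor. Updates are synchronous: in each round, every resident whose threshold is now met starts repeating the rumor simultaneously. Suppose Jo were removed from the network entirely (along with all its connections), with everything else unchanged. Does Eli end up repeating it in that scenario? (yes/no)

With Jo removed:
Round 1 — Fay starts repeating the rumor (initial).
Round 2 — checking thresholds:
  Ivy: 1 of 3 neighbours ≥ 1, starts repeating the rumor.
  Lee: 1 of 2 neighbours < 2, not yet.
Round 3 — checking thresholds:
  Eli: 1 of 1 neighbours ≥ 1, starts repeating the rumor.
  Lee: 2 of 2 neighbours ≥ 2, starts repeating the rumor.
Round 4 — no new spreads; cascade stops.

yes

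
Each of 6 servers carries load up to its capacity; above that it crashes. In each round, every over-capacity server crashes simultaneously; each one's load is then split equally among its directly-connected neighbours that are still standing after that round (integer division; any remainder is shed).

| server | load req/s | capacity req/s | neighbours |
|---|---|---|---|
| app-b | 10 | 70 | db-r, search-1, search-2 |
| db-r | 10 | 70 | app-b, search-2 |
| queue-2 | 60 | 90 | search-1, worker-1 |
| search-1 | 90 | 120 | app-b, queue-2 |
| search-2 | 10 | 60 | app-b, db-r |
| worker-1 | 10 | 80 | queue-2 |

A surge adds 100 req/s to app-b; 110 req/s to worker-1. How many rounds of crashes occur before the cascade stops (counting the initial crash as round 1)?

2

Round 1 — app-b at 110 > 70; worker-1 at 120 > 80. app-b, worker-1 crash.
  app-b sheds 110 req/s to db-r, search-1, search-2: 36 each (2 lost).
    db-r: 10+36 = 46 ≤ 70
    search-1: 90+36 = 126 > 120
    search-2: 10+36 = 46 ≤ 60
  worker-1 sheds 120 req/s to queue-2: 120 each.
    queue-2: 60+120 = 180 > 90
Round 2 — queue-2, search-1 crash.
  queue-2 sheds 180 req/s: no online neighbours, lost.
  search-1 sheds 126 req/s: no online neighbours, lost.
No further crashes.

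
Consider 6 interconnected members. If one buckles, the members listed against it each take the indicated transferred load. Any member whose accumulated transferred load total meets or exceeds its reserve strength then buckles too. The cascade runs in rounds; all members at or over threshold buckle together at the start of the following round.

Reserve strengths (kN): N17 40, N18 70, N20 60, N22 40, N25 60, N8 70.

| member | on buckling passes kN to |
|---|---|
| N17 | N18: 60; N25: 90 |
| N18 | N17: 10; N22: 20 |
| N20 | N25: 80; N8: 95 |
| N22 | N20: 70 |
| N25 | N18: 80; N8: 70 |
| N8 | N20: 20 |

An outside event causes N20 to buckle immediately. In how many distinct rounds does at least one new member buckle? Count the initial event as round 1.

Round 1 — N20 buckles (initial).
  N25: +80 → 80 ≥ 60
  N8: +95 → 95 ≥ 70
Round 2 — N25, N8 buckle.
  N18: +80 → 80 ≥ 70
Round 3 — N18 buckles.
  N17: +10 → 10 < 40
  N22: +20 → 20 < 40
No further bucklings.

3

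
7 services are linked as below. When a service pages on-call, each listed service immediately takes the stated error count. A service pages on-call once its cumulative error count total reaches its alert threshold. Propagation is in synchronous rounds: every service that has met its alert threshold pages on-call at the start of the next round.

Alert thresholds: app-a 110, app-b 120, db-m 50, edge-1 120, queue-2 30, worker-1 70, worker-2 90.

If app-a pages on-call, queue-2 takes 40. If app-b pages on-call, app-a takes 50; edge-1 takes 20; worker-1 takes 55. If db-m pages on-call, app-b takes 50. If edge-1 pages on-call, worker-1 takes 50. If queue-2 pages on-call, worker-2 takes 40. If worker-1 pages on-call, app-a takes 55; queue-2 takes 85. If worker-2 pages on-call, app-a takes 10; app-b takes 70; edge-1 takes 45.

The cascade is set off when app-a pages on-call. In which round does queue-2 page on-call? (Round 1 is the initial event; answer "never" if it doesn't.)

2

Round 1 — app-a pages on-call (initial).
  queue-2: +40 → 40 ≥ 30
Round 2 — queue-2 pages on-call.
  worker-2: +40 → 40 < 90
No further pages.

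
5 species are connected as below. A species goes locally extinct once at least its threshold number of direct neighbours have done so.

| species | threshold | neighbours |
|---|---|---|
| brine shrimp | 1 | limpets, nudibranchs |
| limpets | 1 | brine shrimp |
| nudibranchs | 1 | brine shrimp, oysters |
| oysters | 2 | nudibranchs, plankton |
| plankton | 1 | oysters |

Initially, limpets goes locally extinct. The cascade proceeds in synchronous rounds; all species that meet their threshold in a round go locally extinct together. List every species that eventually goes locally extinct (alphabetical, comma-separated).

brine shrimp, limpets, nudibranchs

Round 1 — limpets goes locally extinct (initial).
Round 2 — checking thresholds:
  brine shrimp: 1 of 2 neighbours ≥ 1, goes locally extinct.
Round 3 — checking thresholds:
  nudibranchs: 1 of 2 neighbours ≥ 1, goes locally extinct.
Round 4 — no new extinctions; cascade stops.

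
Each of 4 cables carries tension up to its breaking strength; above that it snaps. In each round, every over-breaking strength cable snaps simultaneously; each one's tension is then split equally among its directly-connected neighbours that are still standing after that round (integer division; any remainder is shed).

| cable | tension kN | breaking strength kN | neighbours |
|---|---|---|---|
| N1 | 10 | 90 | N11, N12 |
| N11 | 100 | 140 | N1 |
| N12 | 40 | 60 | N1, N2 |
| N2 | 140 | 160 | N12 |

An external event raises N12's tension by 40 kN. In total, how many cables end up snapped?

Round 1 — N12 at 80 > 60. N12 snaps.
  N12 sheds 80 kN to N1, N2: 40 each.
    N1: 10+40 = 50 ≤ 90
    N2: 140+40 = 180 > 160
Round 2 — N2 snaps.
  N2 sheds 180 kN: no online neighbours, lost.
No further breaks.

2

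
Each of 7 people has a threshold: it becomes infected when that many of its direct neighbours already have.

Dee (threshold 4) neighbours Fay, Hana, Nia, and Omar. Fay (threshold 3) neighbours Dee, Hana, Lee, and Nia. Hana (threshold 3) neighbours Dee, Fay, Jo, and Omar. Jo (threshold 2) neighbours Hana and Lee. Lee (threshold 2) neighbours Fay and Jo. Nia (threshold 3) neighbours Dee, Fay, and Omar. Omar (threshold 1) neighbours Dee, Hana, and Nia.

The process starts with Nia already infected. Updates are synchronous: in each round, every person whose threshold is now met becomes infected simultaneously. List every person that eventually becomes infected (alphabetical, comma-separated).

Round 1 — Nia becomes infected (initial).
Round 2 — checking thresholds:
  Dee: 1 of 4 neighbours < 4, holds.
  Fay: 1 of 4 neighbours < 3, holds.
  Omar: 1 of 3 neighbours ≥ 1, becomes infected.
Round 3 — no new infections; cascade stops.

Nia, Omar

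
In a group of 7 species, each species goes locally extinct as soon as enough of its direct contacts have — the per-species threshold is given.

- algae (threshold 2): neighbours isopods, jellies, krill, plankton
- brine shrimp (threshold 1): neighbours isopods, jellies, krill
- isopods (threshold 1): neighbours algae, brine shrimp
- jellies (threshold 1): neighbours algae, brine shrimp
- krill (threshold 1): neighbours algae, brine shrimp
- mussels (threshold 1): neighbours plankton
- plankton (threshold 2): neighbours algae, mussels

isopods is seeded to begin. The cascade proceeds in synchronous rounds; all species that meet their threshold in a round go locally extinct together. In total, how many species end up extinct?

Round 1 — isopods goes locally extinct (initial).
Round 2 — checking thresholds:
  algae: 1 of 4 neighbours < 2, holds.
  brine shrimp: 1 of 3 neighbours ≥ 1, goes locally extinct.
Round 3 — checking thresholds:
  algae: 1 of 4 neighbours < 2, holds.
  jellies: 1 of 2 neighbours ≥ 1, goes locally extinct.
  krill: 1 of 2 neighbours ≥ 1, goes locally extinct.
Round 4 — checking thresholds:
  algae: 3 of 4 neighbours ≥ 2, goes locally extinct.
Round 5 — no new extinctions; cascade stops.

5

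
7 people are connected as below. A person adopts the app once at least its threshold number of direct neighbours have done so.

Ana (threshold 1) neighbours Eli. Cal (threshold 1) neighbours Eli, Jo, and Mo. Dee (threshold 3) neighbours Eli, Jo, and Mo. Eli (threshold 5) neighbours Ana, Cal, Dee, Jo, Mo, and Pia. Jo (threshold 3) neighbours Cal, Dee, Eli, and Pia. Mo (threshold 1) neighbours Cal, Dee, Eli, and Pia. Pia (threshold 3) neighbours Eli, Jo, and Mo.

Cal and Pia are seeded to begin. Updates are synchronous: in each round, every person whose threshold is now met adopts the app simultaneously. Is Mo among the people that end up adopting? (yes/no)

Round 1 — Cal, Pia adopt the app (initial).
Round 2 — checking thresholds:
  Eli: 2 of 6 neighbours < 5, below threshold.
  Jo: 2 of 4 neighbours < 3, below threshold.
  Mo: 2 of 4 neighbours ≥ 1, adopts the app.
Round 3 — no new adoptions; cascade stops.

yes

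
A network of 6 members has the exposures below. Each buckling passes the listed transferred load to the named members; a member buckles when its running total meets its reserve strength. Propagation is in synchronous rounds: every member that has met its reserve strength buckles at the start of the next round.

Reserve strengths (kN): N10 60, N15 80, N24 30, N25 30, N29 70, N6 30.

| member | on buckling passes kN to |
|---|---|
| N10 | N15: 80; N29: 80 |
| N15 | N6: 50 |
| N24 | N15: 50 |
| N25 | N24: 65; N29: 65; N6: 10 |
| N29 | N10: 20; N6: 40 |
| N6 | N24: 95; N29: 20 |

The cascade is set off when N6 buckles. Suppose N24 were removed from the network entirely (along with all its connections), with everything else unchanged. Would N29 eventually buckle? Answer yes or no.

no

With N24 removed:
Round 1 — N6 buckles (initial).
  N29: +20 → 20 < 70
No further bucklings.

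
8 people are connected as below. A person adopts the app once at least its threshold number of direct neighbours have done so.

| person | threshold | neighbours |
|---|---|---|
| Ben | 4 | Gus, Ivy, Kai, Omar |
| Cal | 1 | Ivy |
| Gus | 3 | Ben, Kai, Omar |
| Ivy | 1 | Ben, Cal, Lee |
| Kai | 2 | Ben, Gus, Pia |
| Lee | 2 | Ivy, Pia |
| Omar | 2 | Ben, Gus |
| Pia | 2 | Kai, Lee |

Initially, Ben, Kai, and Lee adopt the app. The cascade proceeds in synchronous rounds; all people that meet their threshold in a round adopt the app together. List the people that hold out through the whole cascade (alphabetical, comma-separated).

Gus, Omar

Round 1 — Ben, Kai, Lee adopt the app (initial).
Round 2 — checking thresholds:
  Gus: 2 of 3 neighbours < 3, not yet.
  Ivy: 2 of 3 neighbours ≥ 1, adopts the app.
  Omar: 1 of 2 neighbours < 2, not yet.
  Pia: 2 of 2 neighbours ≥ 2, adopts the app.
Round 3 — checking thresholds:
  Cal: 1 of 1 neighbours ≥ 1, adopts the app.
  Gus: 2 of 3 neighbours < 3, not yet.
  Omar: 1 of 2 neighbours < 2, not yet.
Round 4 — no new adoptions; cascade stops.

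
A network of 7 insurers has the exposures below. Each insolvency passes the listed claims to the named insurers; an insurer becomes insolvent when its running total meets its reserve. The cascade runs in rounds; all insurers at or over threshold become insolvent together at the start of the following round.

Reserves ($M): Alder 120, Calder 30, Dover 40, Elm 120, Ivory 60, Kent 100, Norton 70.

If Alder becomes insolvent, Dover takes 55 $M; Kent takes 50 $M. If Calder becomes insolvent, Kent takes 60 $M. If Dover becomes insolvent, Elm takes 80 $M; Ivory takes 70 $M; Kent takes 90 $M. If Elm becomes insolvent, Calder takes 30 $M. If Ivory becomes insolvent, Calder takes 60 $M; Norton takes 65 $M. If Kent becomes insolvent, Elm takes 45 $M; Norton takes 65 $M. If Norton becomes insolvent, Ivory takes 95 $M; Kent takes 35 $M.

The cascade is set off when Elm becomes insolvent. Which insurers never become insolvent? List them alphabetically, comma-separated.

Alder, Dover, Ivory, Kent, Norton

Round 1 — Elm becomes insolvent (initial).
  Calder: +30 → 30 ≥ 30
Round 2 — Calder becomes insolvent.
  Kent: +60 → 60 < 100
No further insolvencies.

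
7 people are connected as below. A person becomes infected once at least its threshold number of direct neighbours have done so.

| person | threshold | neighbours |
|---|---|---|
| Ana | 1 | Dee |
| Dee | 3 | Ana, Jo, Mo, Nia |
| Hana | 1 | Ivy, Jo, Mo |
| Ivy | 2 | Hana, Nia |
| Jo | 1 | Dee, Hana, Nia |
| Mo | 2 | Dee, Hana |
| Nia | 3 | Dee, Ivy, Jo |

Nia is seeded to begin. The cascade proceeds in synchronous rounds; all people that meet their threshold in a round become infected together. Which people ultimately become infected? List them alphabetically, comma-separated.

Hana, Ivy, Jo, Nia

Round 1 — Nia becomes infected (initial).
Round 2 — checking thresholds:
  Dee: 1 of 4 neighbours < 3, holds.
  Ivy: 1 of 2 neighbours < 2, holds.
  Jo: 1 of 3 neighbours ≥ 1, becomes infected.
Round 3 — checking thresholds:
  Dee: 2 of 4 neighbours < 3, holds.
  Hana: 1 of 3 neighbours ≥ 1, becomes infected.
  Ivy: 1 of 2 neighbours < 2, holds.
Round 4 — checking thresholds:
  Dee: 2 of 4 neighbours < 3, holds.
  Ivy: 2 of 2 neighbours ≥ 2, becomes infected.
  Mo: 1 of 2 neighbours < 2, holds.
Round 5 — no new infections; cascade stops.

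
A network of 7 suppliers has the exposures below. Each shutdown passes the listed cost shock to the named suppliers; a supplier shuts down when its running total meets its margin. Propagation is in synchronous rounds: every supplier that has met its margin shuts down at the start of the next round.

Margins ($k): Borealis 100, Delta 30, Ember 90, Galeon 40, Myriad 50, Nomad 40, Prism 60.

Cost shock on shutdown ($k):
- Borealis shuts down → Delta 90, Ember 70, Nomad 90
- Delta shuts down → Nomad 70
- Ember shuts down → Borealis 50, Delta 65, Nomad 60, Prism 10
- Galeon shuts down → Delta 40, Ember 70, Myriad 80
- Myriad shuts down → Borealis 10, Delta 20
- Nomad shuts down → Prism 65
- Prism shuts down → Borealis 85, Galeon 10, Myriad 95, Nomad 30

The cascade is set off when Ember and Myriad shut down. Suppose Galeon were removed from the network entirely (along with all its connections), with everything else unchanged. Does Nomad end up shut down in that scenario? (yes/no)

With Galeon removed:
Round 1 — Ember, Myriad shut down (initial).
  Borealis: +50+10 → 60 < 100
  Delta: +65+20 → 85 ≥ 30
  Nomad: +60 → 60 ≥ 40
  Prism: +10 → 10 < 60
Round 2 — Delta, Nomad shut down.
  Prism: +65 → 75 ≥ 60
Round 3 — Prism shuts down.
  Borealis: +85 → 145 ≥ 100
Round 4 — Borealis shuts down.
No further shutdowns.

yes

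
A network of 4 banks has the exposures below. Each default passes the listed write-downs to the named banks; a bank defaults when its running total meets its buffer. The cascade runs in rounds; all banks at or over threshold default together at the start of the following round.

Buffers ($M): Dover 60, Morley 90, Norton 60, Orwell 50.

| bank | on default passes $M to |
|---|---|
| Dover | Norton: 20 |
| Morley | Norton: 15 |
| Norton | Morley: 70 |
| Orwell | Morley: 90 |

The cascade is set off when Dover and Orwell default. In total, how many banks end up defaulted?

Round 1 — Dover, Orwell default (initial).
  Morley: +90 → 90 ≥ 90
  Norton: +20 → 20 < 60
Round 2 — Morley defaults.
  Norton: +15 → 35 < 60
No further defaults.

3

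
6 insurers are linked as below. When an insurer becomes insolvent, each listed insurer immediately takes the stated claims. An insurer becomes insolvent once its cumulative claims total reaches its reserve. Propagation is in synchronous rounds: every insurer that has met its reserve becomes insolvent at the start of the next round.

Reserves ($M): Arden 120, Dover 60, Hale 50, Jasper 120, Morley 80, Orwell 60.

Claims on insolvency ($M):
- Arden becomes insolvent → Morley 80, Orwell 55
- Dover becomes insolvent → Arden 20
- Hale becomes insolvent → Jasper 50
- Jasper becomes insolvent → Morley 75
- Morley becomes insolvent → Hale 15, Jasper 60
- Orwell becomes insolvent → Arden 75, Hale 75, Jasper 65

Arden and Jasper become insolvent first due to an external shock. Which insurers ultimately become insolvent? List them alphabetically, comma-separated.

Round 1 — Arden, Jasper become insolvent (initial).
  Morley: +80+75 → 155 ≥ 80
  Orwell: +55 → 55 < 60
Round 2 — Morley becomes insolvent.
  Hale: +15 → 15 < 50
No further insolvencies.

Arden, Jasper, Morley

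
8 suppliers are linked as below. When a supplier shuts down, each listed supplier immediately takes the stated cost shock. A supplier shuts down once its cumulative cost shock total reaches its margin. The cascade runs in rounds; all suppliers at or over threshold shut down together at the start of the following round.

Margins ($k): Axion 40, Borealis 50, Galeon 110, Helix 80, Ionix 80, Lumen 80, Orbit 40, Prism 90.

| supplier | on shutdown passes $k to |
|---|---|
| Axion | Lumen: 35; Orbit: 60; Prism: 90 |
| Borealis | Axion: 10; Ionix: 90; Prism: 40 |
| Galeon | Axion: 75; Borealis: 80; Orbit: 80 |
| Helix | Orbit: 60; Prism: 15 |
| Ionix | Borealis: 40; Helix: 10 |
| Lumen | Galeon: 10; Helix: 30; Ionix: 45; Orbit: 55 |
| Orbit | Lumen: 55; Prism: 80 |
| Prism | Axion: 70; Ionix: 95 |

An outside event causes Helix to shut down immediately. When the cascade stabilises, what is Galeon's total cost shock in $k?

10

Round 1 — Helix shuts down (initial).
  Orbit: +60 → 60 ≥ 40
  Prism: +15 → 15 < 90
Round 2 — Orbit shuts down.
  Lumen: +55 → 55 < 80
  Prism: +80 → 95 ≥ 90
Round 3 — Prism shuts down.
  Axion: +70 → 70 ≥ 40
  Ionix: +95 → 95 ≥ 80
Round 4 — Axion, Ionix shut down.
  Borealis: +40 → 40 < 50
  Lumen: +35 → 90 ≥ 80
Round 5 — Lumen shuts down.
  Galeon: +10 → 10 < 110
No further shutdowns.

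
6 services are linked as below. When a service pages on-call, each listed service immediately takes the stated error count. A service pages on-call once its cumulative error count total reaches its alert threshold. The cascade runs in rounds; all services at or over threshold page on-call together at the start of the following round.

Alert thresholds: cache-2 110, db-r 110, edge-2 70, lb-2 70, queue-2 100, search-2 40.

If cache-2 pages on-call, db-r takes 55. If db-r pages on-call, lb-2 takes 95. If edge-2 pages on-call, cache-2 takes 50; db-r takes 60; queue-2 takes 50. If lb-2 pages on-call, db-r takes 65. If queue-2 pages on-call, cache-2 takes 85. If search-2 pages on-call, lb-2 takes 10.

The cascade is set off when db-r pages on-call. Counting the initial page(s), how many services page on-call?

2

Round 1 — db-r pages on-call (initial).
  lb-2: +95 → 95 ≥ 70
Round 2 — lb-2 pages on-call.
No further pages.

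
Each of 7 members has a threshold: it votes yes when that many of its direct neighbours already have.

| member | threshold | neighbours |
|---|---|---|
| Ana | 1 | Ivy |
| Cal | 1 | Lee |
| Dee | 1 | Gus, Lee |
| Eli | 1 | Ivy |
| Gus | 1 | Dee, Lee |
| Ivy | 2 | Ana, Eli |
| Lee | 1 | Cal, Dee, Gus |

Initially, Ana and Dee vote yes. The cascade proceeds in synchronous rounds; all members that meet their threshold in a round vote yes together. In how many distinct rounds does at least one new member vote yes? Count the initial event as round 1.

Round 1 — Ana, Dee vote yes (initial).
Round 2 — checking thresholds:
  Gus: 1 of 2 neighbours ≥ 1, votes yes.
  Ivy: 1 of 2 neighbours < 2, holds.
  Lee: 1 of 3 neighbours ≥ 1, votes yes.
Round 3 — checking thresholds:
  Cal: 1 of 1 neighbours ≥ 1, votes yes.
  Ivy: 1 of 2 neighbours < 2, holds.
Round 4 — no new yes votes; cascade stops.

3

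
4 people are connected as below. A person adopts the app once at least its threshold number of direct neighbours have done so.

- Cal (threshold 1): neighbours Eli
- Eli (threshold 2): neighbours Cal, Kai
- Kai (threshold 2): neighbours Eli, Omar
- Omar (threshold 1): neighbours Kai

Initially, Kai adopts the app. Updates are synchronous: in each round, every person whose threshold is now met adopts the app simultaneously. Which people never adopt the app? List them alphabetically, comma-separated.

Round 1 — Kai adopts the app (initial).
Round 2 — checking thresholds:
  Eli: 1 of 2 neighbours < 2, holds.
  Omar: 1 of 1 neighbours ≥ 1, adopts the app.
Round 3 — no new adoptions; cascade stops.

Cal, Eli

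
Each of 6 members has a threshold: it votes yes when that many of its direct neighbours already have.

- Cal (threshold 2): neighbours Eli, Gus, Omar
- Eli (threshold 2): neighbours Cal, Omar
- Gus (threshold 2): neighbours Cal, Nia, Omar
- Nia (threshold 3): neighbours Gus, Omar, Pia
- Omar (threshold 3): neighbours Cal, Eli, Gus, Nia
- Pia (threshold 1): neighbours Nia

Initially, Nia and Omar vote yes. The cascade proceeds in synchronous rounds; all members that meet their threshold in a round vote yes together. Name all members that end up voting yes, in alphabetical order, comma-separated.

Round 1 — Nia, Omar vote yes (initial).
Round 2 — checking thresholds:
  Cal: 1 of 3 neighbours < 2, holds.
  Eli: 1 of 2 neighbours < 2, holds.
  Gus: 2 of 3 neighbours ≥ 2, votes yes.
  Pia: 1 of 1 neighbours ≥ 1, votes yes.
Round 3 — checking thresholds:
  Cal: 2 of 3 neighbours ≥ 2, votes yes.
  Eli: 1 of 2 neighbours < 2, holds.
Round 4 — checking thresholds:
  Eli: 2 of 2 neighbours ≥ 2, votes yes.
Round 5 — no new yes votes; cascade stops.

Cal, Eli, Gus, Nia, Omar, Pia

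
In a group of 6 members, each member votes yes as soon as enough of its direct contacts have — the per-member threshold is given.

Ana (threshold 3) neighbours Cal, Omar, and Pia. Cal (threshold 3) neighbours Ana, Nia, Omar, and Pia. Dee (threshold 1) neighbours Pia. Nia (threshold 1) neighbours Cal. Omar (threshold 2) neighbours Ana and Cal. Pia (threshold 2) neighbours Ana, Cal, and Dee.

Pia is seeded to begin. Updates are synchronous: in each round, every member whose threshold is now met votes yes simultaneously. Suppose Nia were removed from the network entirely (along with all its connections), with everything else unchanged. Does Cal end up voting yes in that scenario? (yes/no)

With Nia removed:
Round 1 — Pia votes yes (initial).
Round 2 — checking thresholds:
  Ana: 1 of 3 neighbours < 3, below threshold.
  Cal: 1 of 3 neighbours < 3, below threshold.
  Dee: 1 of 1 neighbours ≥ 1, votes yes.
Round 3 — no new yes votes; cascade stops.

no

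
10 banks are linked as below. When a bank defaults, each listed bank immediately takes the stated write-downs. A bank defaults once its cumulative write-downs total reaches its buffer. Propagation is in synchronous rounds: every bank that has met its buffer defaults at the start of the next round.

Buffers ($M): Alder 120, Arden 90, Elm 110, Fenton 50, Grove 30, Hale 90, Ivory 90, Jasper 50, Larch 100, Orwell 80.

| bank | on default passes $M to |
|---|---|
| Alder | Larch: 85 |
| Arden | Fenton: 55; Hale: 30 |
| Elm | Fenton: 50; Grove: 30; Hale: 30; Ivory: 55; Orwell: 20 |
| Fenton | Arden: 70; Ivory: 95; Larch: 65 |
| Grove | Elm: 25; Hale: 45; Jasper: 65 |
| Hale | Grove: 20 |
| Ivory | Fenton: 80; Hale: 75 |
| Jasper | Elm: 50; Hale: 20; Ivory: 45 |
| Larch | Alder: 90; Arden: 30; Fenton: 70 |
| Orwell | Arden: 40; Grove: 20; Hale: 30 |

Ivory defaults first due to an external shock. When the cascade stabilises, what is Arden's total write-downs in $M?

Round 1 — Ivory defaults (initial).
  Fenton: +80 → 80 ≥ 50
  Hale: +75 → 75 < 90
Round 2 — Fenton defaults.
  Arden: +70 → 70 < 90
  Larch: +65 → 65 < 100
No further defaults.

70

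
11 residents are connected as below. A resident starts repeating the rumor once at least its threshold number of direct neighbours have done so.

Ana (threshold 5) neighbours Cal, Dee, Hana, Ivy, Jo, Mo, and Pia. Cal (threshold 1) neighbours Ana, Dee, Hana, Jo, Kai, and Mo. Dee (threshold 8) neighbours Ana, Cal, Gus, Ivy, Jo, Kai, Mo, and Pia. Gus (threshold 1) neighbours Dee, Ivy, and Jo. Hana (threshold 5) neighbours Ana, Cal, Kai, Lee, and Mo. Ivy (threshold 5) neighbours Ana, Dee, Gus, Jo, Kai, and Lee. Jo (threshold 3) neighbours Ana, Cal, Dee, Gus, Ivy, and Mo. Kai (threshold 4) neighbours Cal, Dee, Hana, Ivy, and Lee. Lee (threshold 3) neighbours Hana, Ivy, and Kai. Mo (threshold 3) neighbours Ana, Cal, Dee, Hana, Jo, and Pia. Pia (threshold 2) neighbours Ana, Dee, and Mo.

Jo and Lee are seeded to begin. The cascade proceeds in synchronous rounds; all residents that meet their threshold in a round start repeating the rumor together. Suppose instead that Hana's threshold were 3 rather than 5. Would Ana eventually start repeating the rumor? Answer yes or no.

With Hana's threshold at 3:
Round 1 — Jo, Lee start repeating the rumor (initial).
Round 2 — checking thresholds:
  Ana: 1 of 7 neighbours < 5, not yet.
  Cal: 1 of 6 neighbours ≥ 1, starts repeating the rumor.
  Dee: 1 of 8 neighbours < 8, not yet.
  Gus: 1 of 3 neighbours ≥ 1, starts repeating the rumor.
  Hana: 1 of 5 neighbours < 3, not yet.
  Ivy: 2 of 6 neighbours < 5, not yet.
  Kai: 1 of 5 neighbours < 4, not yet.
  Mo: 1 of 6 neighbours < 3, not yet.
Round 3 — no new spreads; cascade stops.

no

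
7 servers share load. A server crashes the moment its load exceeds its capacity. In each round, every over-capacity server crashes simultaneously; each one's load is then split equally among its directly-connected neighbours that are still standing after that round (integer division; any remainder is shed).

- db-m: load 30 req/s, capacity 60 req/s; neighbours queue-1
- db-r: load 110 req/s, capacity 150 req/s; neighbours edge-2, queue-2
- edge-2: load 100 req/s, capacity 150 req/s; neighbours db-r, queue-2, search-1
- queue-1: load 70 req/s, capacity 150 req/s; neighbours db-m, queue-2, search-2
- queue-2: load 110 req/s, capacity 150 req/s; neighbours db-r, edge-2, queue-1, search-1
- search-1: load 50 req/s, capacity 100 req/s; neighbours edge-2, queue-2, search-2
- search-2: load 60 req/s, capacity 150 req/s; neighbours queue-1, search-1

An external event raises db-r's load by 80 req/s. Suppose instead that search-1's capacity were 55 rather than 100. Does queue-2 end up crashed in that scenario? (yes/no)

With search-1's capacity at 55:
Round 1 — db-r at 190 > 150. db-r crashes.
  db-r sheds 190 req/s to edge-2, queue-2: 95 each.
    edge-2: 100+95 = 195 > 150
    queue-2: 110+95 = 205 > 150
Round 2 — edge-2, queue-2 crash.
  edge-2 sheds 195 req/s to search-1: 195 each.
    search-1: 50+195 = 245 > 55
  queue-2 sheds 205 req/s to queue-1, search-1: 102 each (1 lost).
    queue-1: 70+102 = 172 > 150
    search-1: 245+102 = 347 > 55
Round 3 — queue-1, search-1 crash.
  queue-1 sheds 172 req/s to db-m, search-2: 86 each.
    db-m: 30+86 = 116 > 60
    search-2: 60+86 = 146 ≤ 150
  search-1 sheds 347 req/s to search-2: 347 each.
    search-2: 146+347 = 493 > 150
Round 4 — db-m, search-2 crash.
  db-m sheds 116 req/s: no online neighbours, lost.
  search-2 sheds 493 req/s: no online neighbours, lost.
No further crashes.

yes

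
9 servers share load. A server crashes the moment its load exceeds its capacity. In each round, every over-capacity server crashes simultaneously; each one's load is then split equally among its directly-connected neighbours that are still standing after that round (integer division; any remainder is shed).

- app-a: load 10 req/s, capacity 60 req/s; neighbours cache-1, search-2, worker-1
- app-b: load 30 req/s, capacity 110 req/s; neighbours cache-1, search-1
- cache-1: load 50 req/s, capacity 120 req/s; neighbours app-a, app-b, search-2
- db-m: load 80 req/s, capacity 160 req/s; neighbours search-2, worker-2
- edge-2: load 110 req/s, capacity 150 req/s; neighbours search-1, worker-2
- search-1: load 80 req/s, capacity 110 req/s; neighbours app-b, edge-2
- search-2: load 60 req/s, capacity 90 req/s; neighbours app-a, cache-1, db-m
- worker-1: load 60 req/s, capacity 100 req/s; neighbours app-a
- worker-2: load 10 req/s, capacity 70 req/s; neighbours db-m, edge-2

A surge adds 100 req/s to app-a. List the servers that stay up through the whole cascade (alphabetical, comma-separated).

worker-1

Round 1 — app-a at 110 > 60. app-a crashes.
  app-a sheds 110 req/s to cache-1, search-2, worker-1: 36 each (2 lost).
    cache-1: 50+36 = 86 ≤ 120
    search-2: 60+36 = 96 > 90
    worker-1: 60+36 = 96 ≤ 100
Round 2 — search-2 crashes.
  search-2 sheds 96 req/s to cache-1, db-m: 48 each.
    cache-1: 86+48 = 134 > 120
    db-m: 80+48 = 128 ≤ 160
Round 3 — cache-1 crashes.
  cache-1 sheds 134 req/s to app-b: 134 each.
    app-b: 30+134 = 164 > 110
Round 4 — app-b crashes.
  app-b sheds 164 req/s to search-1: 164 each.
    search-1: 80+164 = 244 > 110
Round 5 — search-1 crashes.
  search-1 sheds 244 req/s to edge-2: 244 each.
    edge-2: 110+244 = 354 > 150
Round 6 — edge-2 crashes.
  edge-2 sheds 354 req/s to worker-2: 354 each.
    worker-2: 10+354 = 364 > 70
Round 7 — worker-2 crashes.
  worker-2 sheds 364 req/s to db-m: 364 each.
    db-m: 128+364 = 492 > 160
Round 8 — db-m crashes.
  db-m sheds 492 req/s: no online neighbours, lost.
No further crashes.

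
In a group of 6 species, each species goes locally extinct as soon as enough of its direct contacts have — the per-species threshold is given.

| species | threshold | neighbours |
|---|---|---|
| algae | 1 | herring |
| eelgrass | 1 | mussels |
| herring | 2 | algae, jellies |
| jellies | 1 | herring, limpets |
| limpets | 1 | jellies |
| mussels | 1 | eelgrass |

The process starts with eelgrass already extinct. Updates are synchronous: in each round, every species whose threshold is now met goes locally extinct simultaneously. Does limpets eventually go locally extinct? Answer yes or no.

no

Round 1 — eelgrass goes locally extinct (initial).
Round 2 — checking thresholds:
  mussels: 1 of 1 neighbours ≥ 1, goes locally extinct.
Round 3 — no new extinctions; cascade stops.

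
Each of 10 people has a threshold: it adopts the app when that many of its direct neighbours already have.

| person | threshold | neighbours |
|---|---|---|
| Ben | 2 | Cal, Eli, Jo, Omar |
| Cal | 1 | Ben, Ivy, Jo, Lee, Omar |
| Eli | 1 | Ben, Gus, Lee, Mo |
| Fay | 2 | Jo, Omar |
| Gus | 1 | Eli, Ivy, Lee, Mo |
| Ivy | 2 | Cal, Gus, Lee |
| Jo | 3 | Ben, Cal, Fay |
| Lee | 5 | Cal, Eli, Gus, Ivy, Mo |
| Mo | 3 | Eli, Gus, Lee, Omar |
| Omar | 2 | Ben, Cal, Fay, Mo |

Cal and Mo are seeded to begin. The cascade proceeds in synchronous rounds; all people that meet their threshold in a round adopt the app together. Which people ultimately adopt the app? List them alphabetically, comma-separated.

Round 1 — Cal, Mo adopt the app (initial).
Round 2 — checking thresholds:
  Ben: 1 of 4 neighbours < 2, below threshold.
  Eli: 1 of 4 neighbours ≥ 1, adopts the app.
  Gus: 1 of 4 neighbours ≥ 1, adopts the app.
  Ivy: 1 of 3 neighbours < 2, below threshold.
  Jo: 1 of 3 neighbours < 3, below threshold.
  Lee: 2 of 5 neighbours < 5, below threshold.
  Omar: 2 of 4 neighbours ≥ 2, adopts the app.
Round 3 — checking thresholds:
  Ben: 3 of 4 neighbours ≥ 2, adopts the app.
  Fay: 1 of 2 neighbours < 2, below threshold.
  Ivy: 2 of 3 neighbours ≥ 2, adopts the app.
  Jo: 1 of 3 neighbours < 3, below threshold.
  Lee: 4 of 5 neighbours < 5, below threshold.
Round 4 — checking thresholds:
  Fay: 1 of 2 neighbours < 2, below threshold.
  Jo: 2 of 3 neighbours < 3, below threshold.
  Lee: 5 of 5 neighbours ≥ 5, adopts the app.
Round 5 — no new adoptions; cascade stops.

Ben, Cal, Eli, Gus, Ivy, Lee, Mo, Omar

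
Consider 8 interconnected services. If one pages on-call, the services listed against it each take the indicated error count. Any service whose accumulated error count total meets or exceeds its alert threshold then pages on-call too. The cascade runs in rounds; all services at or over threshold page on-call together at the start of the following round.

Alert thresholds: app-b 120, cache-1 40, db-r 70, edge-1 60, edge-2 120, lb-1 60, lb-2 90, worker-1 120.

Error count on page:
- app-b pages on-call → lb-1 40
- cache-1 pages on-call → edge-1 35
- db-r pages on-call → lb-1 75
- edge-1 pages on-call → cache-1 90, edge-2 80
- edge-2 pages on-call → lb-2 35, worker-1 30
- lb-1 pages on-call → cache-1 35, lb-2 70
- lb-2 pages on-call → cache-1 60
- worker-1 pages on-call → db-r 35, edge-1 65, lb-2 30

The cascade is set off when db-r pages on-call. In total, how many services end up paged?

2

Round 1 — db-r pages on-call (initial).
  lb-1: +75 → 75 ≥ 60
Round 2 — lb-1 pages on-call.
  cache-1: +35 → 35 < 40
  lb-2: +70 → 70 < 90
No further pages.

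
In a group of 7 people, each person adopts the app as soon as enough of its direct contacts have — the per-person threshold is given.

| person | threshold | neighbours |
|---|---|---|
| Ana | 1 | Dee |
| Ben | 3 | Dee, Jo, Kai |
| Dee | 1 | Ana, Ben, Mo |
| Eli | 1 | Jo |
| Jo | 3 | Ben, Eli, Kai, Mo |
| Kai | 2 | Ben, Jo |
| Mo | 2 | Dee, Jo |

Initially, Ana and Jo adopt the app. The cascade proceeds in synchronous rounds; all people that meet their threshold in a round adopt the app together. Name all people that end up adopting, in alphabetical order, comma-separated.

Ana, Dee, Eli, Jo, Mo

Round 1 — Ana, Jo adopt the app (initial).
Round 2 — checking thresholds:
  Ben: 1 of 3 neighbours < 3, below threshold.
  Dee: 1 of 3 neighbours ≥ 1, adopts the app.
  Eli: 1 of 1 neighbours ≥ 1, adopts the app.
  Kai: 1 of 2 neighbours < 2, below threshold.
  Mo: 1 of 2 neighbours < 2, below threshold.
Round 3 — checking thresholds:
  Ben: 2 of 3 neighbours < 3, below threshold.
  Kai: 1 of 2 neighbours < 2, below threshold.
  Mo: 2 of 2 neighbours ≥ 2, adopts the app.
Round 4 — no new adoptions; cascade stops.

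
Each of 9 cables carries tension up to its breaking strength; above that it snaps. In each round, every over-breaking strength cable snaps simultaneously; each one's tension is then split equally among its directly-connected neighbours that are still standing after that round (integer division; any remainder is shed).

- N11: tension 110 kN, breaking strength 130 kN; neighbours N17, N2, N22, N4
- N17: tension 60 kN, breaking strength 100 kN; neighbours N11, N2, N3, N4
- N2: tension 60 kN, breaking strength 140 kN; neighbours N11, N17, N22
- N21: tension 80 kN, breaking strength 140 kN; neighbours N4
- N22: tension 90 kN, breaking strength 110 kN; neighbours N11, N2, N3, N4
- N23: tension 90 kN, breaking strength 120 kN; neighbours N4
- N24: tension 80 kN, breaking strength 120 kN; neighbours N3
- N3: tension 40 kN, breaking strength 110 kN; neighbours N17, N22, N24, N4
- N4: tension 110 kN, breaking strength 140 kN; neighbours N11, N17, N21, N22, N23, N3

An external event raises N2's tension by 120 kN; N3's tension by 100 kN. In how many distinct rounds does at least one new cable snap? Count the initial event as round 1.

3

Round 1 — N2 at 180 > 140; N3 at 140 > 110. N2, N3 snap.
  N2 sheds 180 kN to N11, N17, N22: 60 each.
    N11: 110+60 = 170 > 130
    N17: 60+60 = 120 > 100
    N22: 90+60 = 150 > 110
  N3 sheds 140 kN to N17, N22, N24, N4: 35 each.
    N17: 120+35 = 155 > 100
    N22: 150+35 = 185 > 110
    N24: 80+35 = 115 ≤ 120
    N4: 110+35 = 145 > 140
Round 2 — N11, N17, N22, N4 snap.
  N11 sheds 170 kN: no online neighbours, lost.
  N17 sheds 155 kN: no online neighbours, lost.
  N22 sheds 185 kN: no online neighbours, lost.
  N4 sheds 145 kN to N21, N23: 72 each (1 lost).
    N21: 80+72 = 152 > 140
    N23: 90+72 = 162 > 120
Round 3 — N21, N23 snap.
  N21 sheds 152 kN: no online neighbours, lost.
  N23 sheds 162 kN: no online neighbours, lost.
No further breaks.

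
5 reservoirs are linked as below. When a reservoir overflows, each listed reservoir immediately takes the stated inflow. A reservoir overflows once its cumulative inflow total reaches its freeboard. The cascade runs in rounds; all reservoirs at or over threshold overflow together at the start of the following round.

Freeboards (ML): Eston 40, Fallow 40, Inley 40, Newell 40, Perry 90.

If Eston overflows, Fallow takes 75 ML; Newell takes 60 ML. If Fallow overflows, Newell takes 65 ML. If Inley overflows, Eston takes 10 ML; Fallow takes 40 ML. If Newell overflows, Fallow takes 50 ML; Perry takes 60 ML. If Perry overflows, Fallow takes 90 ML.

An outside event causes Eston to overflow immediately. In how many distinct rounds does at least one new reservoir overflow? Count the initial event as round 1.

2

Round 1 — Eston overflows (initial).
  Fallow: +75 → 75 ≥ 40
  Newell: +60 → 60 ≥ 40
Round 2 — Fallow, Newell overflow.
  Perry: +60 → 60 < 90
No further overflows.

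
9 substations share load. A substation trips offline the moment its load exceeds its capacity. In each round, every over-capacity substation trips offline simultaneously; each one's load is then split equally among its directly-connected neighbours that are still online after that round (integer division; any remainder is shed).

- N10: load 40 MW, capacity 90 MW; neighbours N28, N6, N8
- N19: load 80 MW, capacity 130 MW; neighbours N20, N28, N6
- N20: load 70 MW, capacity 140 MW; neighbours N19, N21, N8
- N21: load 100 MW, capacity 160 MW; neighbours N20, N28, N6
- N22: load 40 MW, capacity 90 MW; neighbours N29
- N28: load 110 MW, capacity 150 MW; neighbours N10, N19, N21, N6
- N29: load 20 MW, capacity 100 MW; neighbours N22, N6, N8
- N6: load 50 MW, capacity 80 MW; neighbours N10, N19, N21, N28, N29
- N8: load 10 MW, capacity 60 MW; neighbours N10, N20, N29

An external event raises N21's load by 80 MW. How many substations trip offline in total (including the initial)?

Round 1 — N21 at 180 > 160. N21 trips offline.
  N21 sheds 180 MW to N20, N28, N6: 60 each.
    N20: 70+60 = 130 ≤ 140
    N28: 110+60 = 170 > 150
    N6: 50+60 = 110 > 80
Round 2 — N28, N6 trip offline.
  N28 sheds 170 MW to N10, N19: 85 each.
    N10: 40+85 = 125 > 90
    N19: 80+85 = 165 > 130
  N6 sheds 110 MW to N10, N19, N29: 36 each (2 lost).
    N10: 125+36 = 161 > 90
    N19: 165+36 = 201 > 130
    N29: 20+36 = 56 ≤ 100
Round 3 — N10, N19 trip offline.
  N10 sheds 161 MW to N8: 161 each.
    N8: 10+161 = 171 > 60
  N19 sheds 201 MW to N20: 201 each.
    N20: 130+201 = 331 > 140
Round 4 — N20, N8 trip offline.
  N20 sheds 331 MW: no online neighbours, lost.
  N8 sheds 171 MW to N29: 171 each.
    N29: 56+171 = 227 > 100
Round 5 — N29 trips offline.
  N29 sheds 227 MW to N22: 227 each.
    N22: 40+227 = 267 > 90
Round 6 — N22 trips offline.
  N22 sheds 267 MW: no online neighbours, lost.
No further trips.

9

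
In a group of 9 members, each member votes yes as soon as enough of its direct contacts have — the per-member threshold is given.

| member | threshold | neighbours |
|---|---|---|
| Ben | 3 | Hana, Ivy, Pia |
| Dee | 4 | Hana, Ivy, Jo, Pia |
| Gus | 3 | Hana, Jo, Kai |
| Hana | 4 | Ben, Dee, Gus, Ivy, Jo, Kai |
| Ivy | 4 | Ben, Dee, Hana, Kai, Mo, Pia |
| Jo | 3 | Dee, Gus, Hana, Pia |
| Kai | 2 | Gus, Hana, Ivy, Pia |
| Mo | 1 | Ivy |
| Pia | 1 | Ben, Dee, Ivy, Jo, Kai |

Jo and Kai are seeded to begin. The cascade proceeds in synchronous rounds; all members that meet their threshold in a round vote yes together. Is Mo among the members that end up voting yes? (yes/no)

Round 1 — Jo, Kai vote yes (initial).
Round 2 — checking thresholds:
  Dee: 1 of 4 neighbours < 4, below threshold.
  Gus: 2 of 3 neighbours < 3, below threshold.
  Hana: 2 of 6 neighbours < 4, below threshold.
  Ivy: 1 of 6 neighbours < 4, below threshold.
  Pia: 2 of 5 neighbours ≥ 1, votes yes.
Round 3 — no new yes votes; cascade stops.

no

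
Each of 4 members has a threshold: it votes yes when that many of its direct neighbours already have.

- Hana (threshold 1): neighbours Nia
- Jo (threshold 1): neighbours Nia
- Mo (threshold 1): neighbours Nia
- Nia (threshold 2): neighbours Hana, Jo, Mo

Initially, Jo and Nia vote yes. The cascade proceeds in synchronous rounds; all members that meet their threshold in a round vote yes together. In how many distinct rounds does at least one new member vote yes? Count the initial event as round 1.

Round 1 — Jo, Nia vote yes (initial).
Round 2 — checking thresholds:
  Hana: 1 of 1 neighbours ≥ 1, votes yes.
  Mo: 1 of 1 neighbours ≥ 1, votes yes.
Round 3 — no new yes votes; cascade stops.

2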